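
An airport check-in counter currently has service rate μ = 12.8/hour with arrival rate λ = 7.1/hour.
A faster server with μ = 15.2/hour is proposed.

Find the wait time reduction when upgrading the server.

System 1: ρ₁ = 7.1/12.8 = 0.5547, W₁ = 1/(12.8-7.1) = 0.17544
System 2: ρ₂ = 7.1/15.2 = 0.4671, W₂ = 1/(15.2-7.1) = 0.12346
Improvement: (W₁-W₂)/W₁ = (0.17544-0.12346)/0.17544 = 29.63%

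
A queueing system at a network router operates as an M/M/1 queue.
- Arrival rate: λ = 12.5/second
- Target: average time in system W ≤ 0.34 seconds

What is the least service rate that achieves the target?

For M/M/1: W = 1/(μ-λ)
Need W ≤ 0.34, so 1/(μ-λ) ≤ 0.34
μ - λ ≥ 1/0.34 = 2.9412
μ ≥ 12.5 + 2.9412 = 15.4412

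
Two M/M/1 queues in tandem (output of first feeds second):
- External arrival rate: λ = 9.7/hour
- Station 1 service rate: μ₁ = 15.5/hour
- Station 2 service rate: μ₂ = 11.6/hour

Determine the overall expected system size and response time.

By Jackson's theorem, each station behaves as independent M/M/1.
Station 1: ρ₁ = 9.7/15.5 = 0.6258, L₁ = ρ₁/(1-ρ₁) = λ/(μ₁-λ) = 9.7/5.80 = 1.6724
Station 2: ρ₂ = 9.7/11.6 = 0.8362, L₂ = ρ₂/(1-ρ₂) = λ/(μ₂-λ) = 9.7/1.90 = 5.1053
Total: L = L₁ + L₂ = 1.6724 + 5.1053 = 6.7777
W = L/λ = 6.7777/9.7 = 0.6987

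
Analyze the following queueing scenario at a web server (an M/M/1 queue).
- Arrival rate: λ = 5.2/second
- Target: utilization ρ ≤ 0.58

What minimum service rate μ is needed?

ρ = λ/μ, so μ = λ/ρ
μ ≥ 5.2/0.58 = 8.9655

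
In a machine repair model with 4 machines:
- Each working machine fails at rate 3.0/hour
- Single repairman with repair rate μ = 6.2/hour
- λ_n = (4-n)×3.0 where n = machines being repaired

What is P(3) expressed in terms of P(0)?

P(3)/P(0) = ∏_{i=0}^{3-1} λ_i/μ_{i+1}
= (4-0)×3.0/6.2 × (4-1)×3.0/6.2 × (4-2)×3.0/6.2
= 2.7189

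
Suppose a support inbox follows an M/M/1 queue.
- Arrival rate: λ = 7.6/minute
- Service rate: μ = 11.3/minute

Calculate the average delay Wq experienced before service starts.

First, compute utilization: ρ = λ/μ = 7.6/11.3 = 0.6726
For M/M/1: Wq = λ/(μ(μ-λ))
Wq = 7.6/(11.3 × (11.3-7.6))
Wq = 7.6/(11.3 × 3.70)
Wq = 0.1818 minutes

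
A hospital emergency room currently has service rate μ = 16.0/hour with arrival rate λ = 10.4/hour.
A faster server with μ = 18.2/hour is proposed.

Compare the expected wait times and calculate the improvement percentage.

System 1: ρ₁ = 10.4/16.0 = 0.6500, W₁ = 1/(16.0-10.4) = 0.178571
System 2: ρ₂ = 10.4/18.2 = 0.5714, W₂ = 1/(18.2-10.4) = 0.128205
Improvement: (W₁-W₂)/W₁ = (0.178571-0.128205)/0.178571 = 28.21%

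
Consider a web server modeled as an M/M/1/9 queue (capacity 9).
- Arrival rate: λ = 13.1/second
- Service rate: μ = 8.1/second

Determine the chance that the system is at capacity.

ρ = λ/μ = 13.1/8.1 = 1.617284
P₀ = (1-ρ)/(1-ρ^(K+1)) = (1-1.617284)/(1-1.617284^10) = -0.6173/-121.4230 = 0.005084
P_K = P₀×ρ^K = 0.005084 × 1.617284^9 = 0.005084 × 75.6966 = 0.3848
Blocking probability = 38.48%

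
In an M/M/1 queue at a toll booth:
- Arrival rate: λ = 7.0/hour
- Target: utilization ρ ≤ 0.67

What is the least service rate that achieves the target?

ρ = λ/μ, so μ = λ/ρ
μ ≥ 7.0/0.67 = 10.4478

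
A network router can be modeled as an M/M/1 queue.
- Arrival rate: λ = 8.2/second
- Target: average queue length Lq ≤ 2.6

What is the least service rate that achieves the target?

For M/M/1: Lq = λ²/(μ(μ-λ))
Need Lq ≤ 2.6, i.e. μ(μ-λ) ≥ λ²/2.6
μ² - 8.2μ - 67.24/2.6 ≥ 0  →  μ² - 8.2μ - 25.86154 ≥ 0
Quadratic formula (positive root): μ = [λ + √(λ² + 4×25.86154)]/2
Discriminant: 67.24 + 4×25.86154 = 170.6862, √170.6862 = 13.0647
μ ≥ (8.2 + 13.0647)/2 = 10.6323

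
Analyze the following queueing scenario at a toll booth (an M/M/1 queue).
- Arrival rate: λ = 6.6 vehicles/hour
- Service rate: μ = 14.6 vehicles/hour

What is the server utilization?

Server utilization: ρ = λ/μ
ρ = 6.6/14.6 = 0.4521
The server is busy 45.21% of the time.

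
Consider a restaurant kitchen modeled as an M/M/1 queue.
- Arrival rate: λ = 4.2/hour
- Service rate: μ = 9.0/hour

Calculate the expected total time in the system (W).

First, compute utilization: ρ = λ/μ = 4.2/9.0 = 0.4667
For M/M/1: W = 1/(μ-λ)
W = 1/(9.0-4.2) = 1/4.80
W = 0.2083 hours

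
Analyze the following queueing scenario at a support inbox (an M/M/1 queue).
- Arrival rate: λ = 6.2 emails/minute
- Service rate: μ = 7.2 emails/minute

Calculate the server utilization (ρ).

Server utilization: ρ = λ/μ
ρ = 6.2/7.2 = 0.8611
The server is busy 86.11% of the time.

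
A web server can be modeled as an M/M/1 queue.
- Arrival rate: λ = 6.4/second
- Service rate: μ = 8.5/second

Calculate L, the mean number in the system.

ρ = λ/μ = 6.4/8.5 = 0.7529
For M/M/1: L = λ/(μ-λ)
L = 6.4/(8.5-6.4) = 6.4/2.10
L = 3.0476 requests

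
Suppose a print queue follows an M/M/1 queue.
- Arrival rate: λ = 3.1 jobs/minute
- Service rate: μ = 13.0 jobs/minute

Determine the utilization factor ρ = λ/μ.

Server utilization: ρ = λ/μ
ρ = 3.1/13.0 = 0.2385
The server is busy 23.85% of the time.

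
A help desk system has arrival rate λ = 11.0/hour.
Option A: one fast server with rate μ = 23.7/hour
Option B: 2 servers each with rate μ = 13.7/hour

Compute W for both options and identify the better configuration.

Option A: single server μ = 23.7 (M/M/1)
  ρ_A = 11.0/23.7 = 0.4641
  W_A = 1/(μ-λ) = 1/(23.7-11.0) = 1/12.70 = 0.07874

Option B: 2 servers μ = 13.7 (M/M/2)
  ρ_B = λ/(cμ) = 11.0/(2×13.7) = 0.4015
  Offered load a = λ/μ = cρ = 11.0/13.7 = 0.8029
  P₀ = [ Σₙ₌₀^1 aⁿ/n! + a^2/(2!(1-ρ)) ]⁻¹
  Σ = a^0/0! + a^1/1! = 1.0000 + 0.8029 = 1.8029
  a^2/(2!(1-ρ)) = 0.64468/(2 × 0.59854) = 0.5385
  P₀ = 1/(1.8029 + 0.5385) = 0.4271
  Lq = P₀·a^2·ρ / (2!(1-ρ)²) = 0.4271 × 0.6447 × 0.4015 / (2 × 0.3583) = 0.1543
  Wq_B = Lq/λ = 0.15427/11.0 = 0.014025
  W_B = Wq_B + 1/μ = 0.014025 + 0.072993 = 0.08702

Since W_A = 0.07874 < W_B = 0.08702, Option A (single fast server) has the shorter time in system.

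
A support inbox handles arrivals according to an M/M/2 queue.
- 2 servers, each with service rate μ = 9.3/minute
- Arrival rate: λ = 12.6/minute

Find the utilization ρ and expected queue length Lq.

Traffic intensity: ρ = λ/(cμ) = 12.6/(2×9.3) = 0.6774
Since ρ = 0.6774 < 1, system is stable.
Offered load a = λ/μ = cρ = 12.6/9.3 = 1.3548
P₀ = [ Σₙ₌₀^1 aⁿ/n! + a^2/(2!(1-ρ)) ]⁻¹
Σ = a^0/0! + a^1/1! = 1.0000 + 1.3548 = 2.3548
a^2/(2!(1-ρ)) = 1.8356/(2 × 0.32258) = 2.8452
P₀ = 1/(2.3548 + 2.8452) = 0.1923
Lq = P₀·a^2·ρ / (2!(1-ρ)²) = 0.19231 × 1.8356 × 0.67742 / (2 × 0.10406) = 1.1490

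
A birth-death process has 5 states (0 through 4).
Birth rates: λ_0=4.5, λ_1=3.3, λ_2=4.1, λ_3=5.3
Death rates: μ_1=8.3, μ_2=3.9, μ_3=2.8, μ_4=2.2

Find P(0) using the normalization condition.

Ratios P(n)/P(0) = (λ₀···λₙ₋₁)/(μ₁···μₙ):
P(1)/P(0) = (4.5)/(8.3) = 0.54217
P(2)/P(0) = (4.5×3.3)/(8.3×3.9) = 0.45876
P(3)/P(0) = (4.5×3.3×4.1)/(8.3×3.9×2.8) = 0.67175
P(4)/P(0) = (4.5×3.3×4.1×5.3)/(8.3×3.9×2.8×2.2) = 1.6183

Normalization: ∑ P(n) = 1
P(0) × (1.0000 + 0.54217 + 0.45876 + 0.67175 + 1.6183) = 1
P(0) × 4.2910 = 1
P(0) = 1/4.2910 = 0.2330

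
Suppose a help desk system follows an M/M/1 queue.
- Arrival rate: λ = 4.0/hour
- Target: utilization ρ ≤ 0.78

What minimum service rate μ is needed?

ρ = λ/μ, so μ = λ/ρ
μ ≥ 4.0/0.78 = 5.1282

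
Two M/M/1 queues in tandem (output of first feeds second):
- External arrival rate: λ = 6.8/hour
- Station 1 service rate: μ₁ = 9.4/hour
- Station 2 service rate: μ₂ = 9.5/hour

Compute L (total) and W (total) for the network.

By Jackson's theorem, each station behaves as independent M/M/1.
Station 1: ρ₁ = 6.8/9.4 = 0.7234, L₁ = ρ₁/(1-ρ₁) = λ/(μ₁-λ) = 6.8/2.60 = 2.6154
Station 2: ρ₂ = 6.8/9.5 = 0.7158, L₂ = ρ₂/(1-ρ₂) = λ/(μ₂-λ) = 6.8/2.70 = 2.5185
Total: L = L₁ + L₂ = 2.6154 + 2.5185 = 5.1339
W = L/λ = 5.1339/6.8 = 0.7550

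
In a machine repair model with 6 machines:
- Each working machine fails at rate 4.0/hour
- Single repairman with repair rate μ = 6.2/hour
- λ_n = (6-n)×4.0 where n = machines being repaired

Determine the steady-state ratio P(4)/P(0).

P(4)/P(0) = ∏_{i=0}^{4-1} λ_i/μ_{i+1}
= (6-0)×4.0/6.2 × (6-1)×4.0/6.2 × (6-2)×4.0/6.2 × (6-3)×4.0/6.2
= 62.3700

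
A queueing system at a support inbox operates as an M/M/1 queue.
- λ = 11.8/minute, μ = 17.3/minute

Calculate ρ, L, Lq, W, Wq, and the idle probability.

Step 1: ρ = λ/μ = 11.8/17.3 = 0.6821
Step 2: L = λ/(μ-λ) = 11.8/5.50 = 2.1455
Step 3: Lq = λ²/(μ(μ-λ)) = 139.24/(17.3×5.50) = 1.4634
Step 4: W = 1/(μ-λ) = 1/5.50 = 0.18182
Step 5: Wq = λ/(μ(μ-λ)) = 11.8/(17.3×5.50) = 0.1240
Step 6: P(0) = 1-ρ = 0.3179
Verify: L = λW = 11.8×0.18182 = 2.1455 ✔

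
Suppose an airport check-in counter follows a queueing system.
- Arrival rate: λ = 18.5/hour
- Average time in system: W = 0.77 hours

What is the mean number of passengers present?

Little's Law: L = λW
L = 18.5 × 0.77 = 14.2450 passengers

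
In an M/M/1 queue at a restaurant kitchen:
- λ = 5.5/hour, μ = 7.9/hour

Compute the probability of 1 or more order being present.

ρ = λ/μ = 5.5/7.9 = 0.6962
P(N ≥ n) = ρⁿ
P(N ≥ 1) = 0.6962^1
P(N ≥ 1) = 0.6962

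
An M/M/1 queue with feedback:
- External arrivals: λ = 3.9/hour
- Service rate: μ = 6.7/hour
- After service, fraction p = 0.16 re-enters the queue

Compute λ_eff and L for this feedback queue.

Effective arrival rate: λ_eff = λ/(1-p) = 3.9/(1-0.16) = 3.9/0.84 = 4.64286
ρ = λ_eff/μ = 4.64286/6.7 = 0.69296
L = ρ/(1-ρ) = 0.69296/(1-0.69296) = 2.2569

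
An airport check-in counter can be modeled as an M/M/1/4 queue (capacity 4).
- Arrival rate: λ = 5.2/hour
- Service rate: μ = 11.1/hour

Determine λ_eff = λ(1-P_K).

ρ = λ/μ = 5.2/11.1 = 0.46847
P₀ = (1-ρ)/(1-ρ^(K+1)) = (1-0.46847)/(1-0.46847^5) = 0.5315/0.9774 = 0.5438
P_K = P₀×ρ^K = 0.5438 × 0.46847^4 = 0.5438 × 0.04816 = 0.02619
λ_eff = λ(1-P_K) = 5.2 × (1 - 0.02619) = 5.2 × 0.9738 = 5.0638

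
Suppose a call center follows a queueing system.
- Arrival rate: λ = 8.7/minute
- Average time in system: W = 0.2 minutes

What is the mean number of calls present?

Little's Law: L = λW
L = 8.7 × 0.2 = 1.7400 calls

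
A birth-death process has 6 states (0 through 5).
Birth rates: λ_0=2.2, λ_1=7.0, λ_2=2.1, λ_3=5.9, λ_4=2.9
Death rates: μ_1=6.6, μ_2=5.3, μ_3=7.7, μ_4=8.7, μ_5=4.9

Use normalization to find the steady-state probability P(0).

Ratios P(n)/P(0) = (λ₀···λₙ₋₁)/(μ₁···μₙ):
P(1)/P(0) = (2.2)/(6.6) = 0.3333
P(2)/P(0) = (2.2×7.0)/(6.6×5.3) = 0.4403
P(3)/P(0) = (2.2×7.0×2.1)/(6.6×5.3×7.7) = 0.1201
P(4)/P(0) = (2.2×7.0×2.1×5.9)/(6.6×5.3×7.7×8.7) = 0.08143
P(5)/P(0) = (2.2×7.0×2.1×5.9×2.9)/(6.6×5.3×7.7×8.7×4.9) = 0.04819

Normalization: ∑ P(n) = 1
P(0) × (1.0000 + 0.3333 + 0.4403 + 0.1201 + 0.08143 + 0.04819) = 1
P(0) × 2.0233 = 1
P(0) = 1/2.0233 = 0.4942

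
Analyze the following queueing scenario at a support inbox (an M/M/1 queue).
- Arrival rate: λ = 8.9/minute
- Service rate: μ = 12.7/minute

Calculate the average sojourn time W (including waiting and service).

First, compute utilization: ρ = λ/μ = 8.9/12.7 = 0.7008
For M/M/1: W = 1/(μ-λ)
W = 1/(12.7-8.9) = 1/3.80
W = 0.2632 minutes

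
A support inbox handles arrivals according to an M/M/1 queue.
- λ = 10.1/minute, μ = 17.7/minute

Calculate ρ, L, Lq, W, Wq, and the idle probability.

Step 1: ρ = λ/μ = 10.1/17.7 = 0.5706
Step 2: L = λ/(μ-λ) = 10.1/7.60 = 1.3289
Step 3: Lq = λ²/(μ(μ-λ)) = 102.01/(17.7×7.60) = 0.7583
Step 4: W = 1/(μ-λ) = 1/7.60 = 0.131579
Step 5: Wq = λ/(μ(μ-λ)) = 10.1/(17.7×7.60) = 0.07508
Step 6: P(0) = 1-ρ = 0.4294
Verify: L = λW = 10.1×0.131579 = 1.3289 ✔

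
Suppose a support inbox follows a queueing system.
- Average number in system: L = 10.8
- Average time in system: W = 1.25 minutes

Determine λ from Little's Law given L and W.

Little's Law: L = λW, so λ = L/W
λ = 10.8/1.25 = 8.6400 emails/minute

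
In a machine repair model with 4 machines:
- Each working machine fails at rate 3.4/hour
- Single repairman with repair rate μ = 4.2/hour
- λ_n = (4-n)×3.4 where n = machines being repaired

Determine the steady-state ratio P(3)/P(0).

P(3)/P(0) = ∏_{i=0}^{3-1} λ_i/μ_{i+1}
= (4-0)×3.4/4.2 × (4-1)×3.4/4.2 × (4-2)×3.4/4.2
= 12.7321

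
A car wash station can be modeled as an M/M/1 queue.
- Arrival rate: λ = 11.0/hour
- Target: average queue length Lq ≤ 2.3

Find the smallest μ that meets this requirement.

For M/M/1: Lq = λ²/(μ(μ-λ))
Need Lq ≤ 2.3, i.e. μ(μ-λ) ≥ λ²/2.3
μ² - 11.0μ - 121.00/2.3 ≥ 0  →  μ² - 11.0μ - 52.6087 ≥ 0
Quadratic formula (positive root): μ = [λ + √(λ² + 4×52.6087)]/2
Discriminant: 121.00 + 4×52.6087 = 331.4348, √331.4348 = 18.2054
μ ≥ (11.0 + 18.2054)/2 = 14.6027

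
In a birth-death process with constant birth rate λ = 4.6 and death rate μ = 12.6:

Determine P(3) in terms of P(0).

For constant rates: P(n)/P(0) = (λ/μ)^n
P(3)/P(0) = (4.6/12.6)^3 = 0.36508^3 = 0.04866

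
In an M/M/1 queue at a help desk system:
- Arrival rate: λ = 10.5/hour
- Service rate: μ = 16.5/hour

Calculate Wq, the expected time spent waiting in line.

First, compute utilization: ρ = λ/μ = 10.5/16.5 = 0.6364
For M/M/1: Wq = λ/(μ(μ-λ))
Wq = 10.5/(16.5 × (16.5-10.5))
Wq = 10.5/(16.5 × 6.00)
Wq = 0.1061 hours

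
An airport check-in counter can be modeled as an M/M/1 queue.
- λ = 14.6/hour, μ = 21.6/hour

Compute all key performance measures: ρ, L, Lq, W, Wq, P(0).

Step 1: ρ = λ/μ = 14.6/21.6 = 0.6759
Step 2: L = λ/(μ-λ) = 14.6/7.00 = 2.0857
Step 3: Lq = λ²/(μ(μ-λ)) = 213.16/(21.6×7.00) = 1.4098
Step 4: W = 1/(μ-λ) = 1/7.00 = 0.142857
Step 5: Wq = λ/(μ(μ-λ)) = 14.6/(21.6×7.00) = 0.09656
Step 6: P(0) = 1-ρ = 0.3241
Verify: L = λW = 14.6×0.142857 = 2.0857 ✔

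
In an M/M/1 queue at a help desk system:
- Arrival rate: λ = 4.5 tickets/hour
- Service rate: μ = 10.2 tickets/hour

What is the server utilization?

Server utilization: ρ = λ/μ
ρ = 4.5/10.2 = 0.4412
The server is busy 44.12% of the time.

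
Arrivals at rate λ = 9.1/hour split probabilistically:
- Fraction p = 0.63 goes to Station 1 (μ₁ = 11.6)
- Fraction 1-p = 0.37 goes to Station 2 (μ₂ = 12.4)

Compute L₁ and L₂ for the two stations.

Effective rates: λ₁ = 9.1×0.63 = 5.733, λ₂ = 9.1×0.37 = 3.367
Station 1: ρ₁ = 5.733/11.6 = 0.494224, L₁ = ρ₁/(1-ρ₁) = 0.494224/(1-0.494224) = 0.9772
Station 2: ρ₂ = 3.367/12.4 = 0.2715, L₂ = ρ₂/(1-ρ₂) = 0.2715/(1-0.2715) = 0.3727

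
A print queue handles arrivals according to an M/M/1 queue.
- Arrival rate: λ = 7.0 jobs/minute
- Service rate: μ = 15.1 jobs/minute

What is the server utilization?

Server utilization: ρ = λ/μ
ρ = 7.0/15.1 = 0.4636
The server is busy 46.36% of the time.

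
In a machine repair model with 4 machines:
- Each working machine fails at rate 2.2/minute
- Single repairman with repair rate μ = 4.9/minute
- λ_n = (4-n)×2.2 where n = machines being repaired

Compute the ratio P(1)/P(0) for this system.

P(1)/P(0) = ∏_{i=0}^{1-1} λ_i/μ_{i+1}
= (4-0)×2.2/4.9
= 1.7959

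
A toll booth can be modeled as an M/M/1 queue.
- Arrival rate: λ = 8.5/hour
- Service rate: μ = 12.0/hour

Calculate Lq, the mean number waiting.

ρ = λ/μ = 8.5/12.0 = 0.7083
For M/M/1: Lq = λ²/(μ(μ-λ))
Lq = 72.25/(12.0 × 3.50)
Lq = 1.7202 vehicles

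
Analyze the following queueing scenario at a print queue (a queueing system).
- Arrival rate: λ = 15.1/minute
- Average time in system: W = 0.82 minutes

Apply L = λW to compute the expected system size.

Little's Law: L = λW
L = 15.1 × 0.82 = 12.3820 jobs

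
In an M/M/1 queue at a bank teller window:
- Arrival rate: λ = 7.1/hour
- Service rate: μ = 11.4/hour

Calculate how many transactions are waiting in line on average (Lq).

ρ = λ/μ = 7.1/11.4 = 0.6228
For M/M/1: Lq = λ²/(μ(μ-λ))
Lq = 50.41/(11.4 × 4.30)
Lq = 1.0284 transactions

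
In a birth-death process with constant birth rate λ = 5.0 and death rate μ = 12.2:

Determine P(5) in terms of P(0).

For constant rates: P(n)/P(0) = (λ/μ)^n
P(5)/P(0) = (5.0/12.2)^5 = 0.4098^5 = 0.01156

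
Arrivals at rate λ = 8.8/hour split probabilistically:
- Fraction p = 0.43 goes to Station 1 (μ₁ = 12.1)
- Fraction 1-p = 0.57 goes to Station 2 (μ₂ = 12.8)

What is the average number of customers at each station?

Effective rates: λ₁ = 8.8×0.43 = 3.784, λ₂ = 8.8×0.57 = 5.016
Station 1: ρ₁ = 3.784/12.1 = 0.3127, L₁ = ρ₁/(1-ρ₁) = 0.3127/(1-0.3127) = 0.4550
Station 2: ρ₂ = 5.016/12.8 = 0.39188, L₂ = ρ₂/(1-ρ₂) = 0.39188/(1-0.39188) = 0.6444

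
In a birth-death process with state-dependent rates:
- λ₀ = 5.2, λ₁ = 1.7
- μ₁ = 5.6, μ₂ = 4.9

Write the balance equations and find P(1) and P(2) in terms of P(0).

Balance equations:
State 0: λ₀P₀ = μ₁P₁ → P₁ = (λ₀/μ₁)P₀ = (5.2/5.6)P₀ = 0.9286P₀
State 1: P₂ = (λ₀λ₁)/(μ₁μ₂)P₀ = (5.2×1.7)/(5.6×4.9)P₀ = 0.3222P₀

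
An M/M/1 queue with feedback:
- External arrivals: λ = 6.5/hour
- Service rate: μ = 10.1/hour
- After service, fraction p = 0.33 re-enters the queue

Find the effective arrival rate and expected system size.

Effective arrival rate: λ_eff = λ/(1-p) = 6.5/(1-0.33) = 6.5/0.67 = 9.7014925
ρ = λ_eff/μ = 9.7014925/10.1 = 0.9605438
L = ρ/(1-ρ) = 0.9605438/(1-0.9605438) = 24.3446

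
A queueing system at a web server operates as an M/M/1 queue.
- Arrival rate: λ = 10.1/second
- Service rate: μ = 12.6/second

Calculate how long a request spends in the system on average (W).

First, compute utilization: ρ = λ/μ = 10.1/12.6 = 0.8016
For M/M/1: W = 1/(μ-λ)
W = 1/(12.6-10.1) = 1/2.50
W = 0.4000 seconds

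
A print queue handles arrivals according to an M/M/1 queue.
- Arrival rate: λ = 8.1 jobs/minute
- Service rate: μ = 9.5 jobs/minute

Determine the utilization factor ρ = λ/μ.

Server utilization: ρ = λ/μ
ρ = 8.1/9.5 = 0.8526
The server is busy 85.26% of the time.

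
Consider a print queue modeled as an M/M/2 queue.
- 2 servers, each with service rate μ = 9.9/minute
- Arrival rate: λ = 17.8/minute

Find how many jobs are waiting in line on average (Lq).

Traffic intensity: ρ = λ/(cμ) = 17.8/(2×9.9) = 0.8990
Since ρ = 0.8990 < 1, system is stable.
Offered load a = λ/μ = cρ = 17.8/9.9 = 1.7980
P₀ = [ Σₙ₌₀^1 aⁿ/n! + a^2/(2!(1-ρ)) ]⁻¹
Σ = a^0/0! + a^1/1! = 1.0000 + 1.7980 = 2.7980
a^2/(2!(1-ρ)) = 3.23273/(2 × 0.101010) = 16.0020
P₀ = 1/(2.7980 + 16.0020) = 0.05319
Lq = P₀·a^2·ρ / (2!(1-ρ)²) = 0.05319149 × 3.232731 × 0.8989899 / (2 × 0.01020304) = 7.5754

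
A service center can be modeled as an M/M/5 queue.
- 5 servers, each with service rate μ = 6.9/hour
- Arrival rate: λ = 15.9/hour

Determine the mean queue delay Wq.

Traffic intensity: ρ = λ/(cμ) = 15.9/(5×6.9) = 0.4609
Since ρ = 0.4609 < 1, system is stable.
Offered load a = λ/μ = cρ = 15.9/6.9 = 2.3043
P₀ = [ Σₙ₌₀^4 aⁿ/n! + a^5/(5!(1-ρ)) ]⁻¹
Σ = a^0/0! + a^1/1! + a^2/2! + a^3/3! + a^4/4! = 1.00000 + 2.30435 + 2.65501 + 2.03936 + 1.17485 = 9.1736
a^5/(5!(1-ρ)) = 64.9741/(120 × 0.53913) = 1.0043
P₀ = 1/(9.1736 + 1.0043) = 0.09825
Lq = P₀·a^5·ρ / (5!(1-ρ)²) = 0.098252 × 64.9741 × 0.46087 / (120 × 0.29066) = 0.08435
Wq = Lq/λ = 0.08435/15.9 = 0.005305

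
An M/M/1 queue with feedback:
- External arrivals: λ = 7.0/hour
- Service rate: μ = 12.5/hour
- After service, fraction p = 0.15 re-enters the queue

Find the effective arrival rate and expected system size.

Effective arrival rate: λ_eff = λ/(1-p) = 7.0/(1-0.15) = 7.0/0.85 = 8.2353
ρ = λ_eff/μ = 8.2353/12.5 = 0.65882
L = ρ/(1-ρ) = 0.65882/(1-0.65882) = 1.9310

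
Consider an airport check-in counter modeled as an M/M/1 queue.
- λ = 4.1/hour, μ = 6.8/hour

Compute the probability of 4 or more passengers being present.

ρ = λ/μ = 4.1/6.8 = 0.60294
P(N ≥ n) = ρⁿ
P(N ≥ 4) = 0.60294^4
P(N ≥ 4) = 0.1322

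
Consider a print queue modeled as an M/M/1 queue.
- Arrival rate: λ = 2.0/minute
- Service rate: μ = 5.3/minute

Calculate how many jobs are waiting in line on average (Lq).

ρ = λ/μ = 2.0/5.3 = 0.3774
For M/M/1: Lq = λ²/(μ(μ-λ))
Lq = 4.00/(5.3 × 3.30)
Lq = 0.2287 jobs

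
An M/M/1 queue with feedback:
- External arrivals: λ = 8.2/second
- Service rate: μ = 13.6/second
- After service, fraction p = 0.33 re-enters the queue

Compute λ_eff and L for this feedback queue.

Effective arrival rate: λ_eff = λ/(1-p) = 8.2/(1-0.33) = 8.2/0.67 = 12.2388
ρ = λ_eff/μ = 12.2388/13.6 = 0.899912
L = ρ/(1-ρ) = 0.899912/(1-0.899912) = 8.9912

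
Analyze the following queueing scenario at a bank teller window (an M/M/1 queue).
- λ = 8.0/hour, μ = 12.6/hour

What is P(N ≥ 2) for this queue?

ρ = λ/μ = 8.0/12.6 = 0.6349
P(N ≥ n) = ρⁿ
P(N ≥ 2) = 0.6349^2
P(N ≥ 2) = 0.4031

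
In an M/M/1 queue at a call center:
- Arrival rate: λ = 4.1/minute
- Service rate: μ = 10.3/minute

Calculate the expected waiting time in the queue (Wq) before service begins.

First, compute utilization: ρ = λ/μ = 4.1/10.3 = 0.3981
For M/M/1: Wq = λ/(μ(μ-λ))
Wq = 4.1/(10.3 × (10.3-4.1))
Wq = 4.1/(10.3 × 6.20)
Wq = 0.06420 minutes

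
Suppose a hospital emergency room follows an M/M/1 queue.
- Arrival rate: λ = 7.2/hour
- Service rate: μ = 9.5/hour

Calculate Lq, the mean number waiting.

ρ = λ/μ = 7.2/9.5 = 0.7579
For M/M/1: Lq = λ²/(μ(μ-λ))
Lq = 51.84/(9.5 × 2.30)
Lq = 2.3725 patients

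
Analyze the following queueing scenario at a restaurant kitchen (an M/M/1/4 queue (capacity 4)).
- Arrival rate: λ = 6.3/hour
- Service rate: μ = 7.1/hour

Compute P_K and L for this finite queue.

ρ = λ/μ = 6.3/7.1 = 0.88732
P₀ = (1-ρ)/(1-ρ^(K+1)) = (1-0.88732)/(1-0.88732^5) = 0.1127/0.4500 = 0.2504
P_K = P₀×ρ^K = 0.2504 × 0.88732^4 = 0.2504 × 0.6199 = 0.1552
Blocking probability P_4 = 0.1552 (15.52%)
L = ρ[1 - (K+1)ρ^K + Kρ^(K+1)] / [(1-ρ)(1-ρ^(K+1))]
L = 0.88732 × (1 - 5×0.61990 + 4×0.55005) / ((1 - 0.88732) × (1 - 0.55005)) = 1.7624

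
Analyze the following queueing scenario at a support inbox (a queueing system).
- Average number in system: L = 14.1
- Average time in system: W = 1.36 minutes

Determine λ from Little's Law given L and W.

Little's Law: L = λW, so λ = L/W
λ = 14.1/1.36 = 10.3676 emails/minute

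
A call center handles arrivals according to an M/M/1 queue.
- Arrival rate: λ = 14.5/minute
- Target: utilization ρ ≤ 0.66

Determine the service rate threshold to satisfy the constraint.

ρ = λ/μ, so μ = λ/ρ
μ ≥ 14.5/0.66 = 21.9697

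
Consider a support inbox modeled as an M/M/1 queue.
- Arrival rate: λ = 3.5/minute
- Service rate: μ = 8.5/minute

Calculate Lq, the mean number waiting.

ρ = λ/μ = 3.5/8.5 = 0.4118
For M/M/1: Lq = λ²/(μ(μ-λ))
Lq = 12.25/(8.5 × 5.00)
Lq = 0.2882 emails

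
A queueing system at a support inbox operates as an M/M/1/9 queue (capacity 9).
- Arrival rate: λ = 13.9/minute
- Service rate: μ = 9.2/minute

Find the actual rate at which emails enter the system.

ρ = λ/μ = 13.9/9.2 = 1.51087
P₀ = (1-ρ)/(1-ρ^(K+1)) = (1-1.51087)/(1-1.51087^10) = -0.51087/-60.9828 = 0.008377
P_K = P₀×ρ^K = 0.008377 × 1.51087^9 = 0.008377 × 41.0246 = 0.3437
λ_eff = λ(1-P_K) = 13.9 × (1 - 0.343674) = 13.9 × 0.656326 = 9.1229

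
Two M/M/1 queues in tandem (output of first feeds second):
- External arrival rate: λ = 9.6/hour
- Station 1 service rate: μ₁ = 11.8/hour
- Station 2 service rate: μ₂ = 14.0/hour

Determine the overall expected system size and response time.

By Jackson's theorem, each station behaves as independent M/M/1.
Station 1: ρ₁ = 9.6/11.8 = 0.8136, L₁ = ρ₁/(1-ρ₁) = λ/(μ₁-λ) = 9.6/2.20 = 4.36364
Station 2: ρ₂ = 9.6/14.0 = 0.6857, L₂ = ρ₂/(1-ρ₂) = λ/(μ₂-λ) = 9.6/4.40 = 2.18182
Total: L = L₁ + L₂ = 4.36364 + 2.18182 = 6.5455
W = L/λ = 6.5455/9.6 = 0.6818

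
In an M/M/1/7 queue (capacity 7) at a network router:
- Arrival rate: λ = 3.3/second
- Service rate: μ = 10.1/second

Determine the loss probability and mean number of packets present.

ρ = λ/μ = 3.3/10.1 = 0.326733
P₀ = (1-ρ)/(1-ρ^(K+1)) = (1-0.326733)/(1-0.326733^8) = 0.6733/0.9999 = 0.6734
P_K = P₀×ρ^K = 0.6734 × 0.326733^7 = 0.6734 × 0.0003975 = 0.0002677
Blocking probability P_7 = 0.0002677 (0.02677%)
L = ρ[1 - (K+1)ρ^K + Kρ^(K+1)] / [(1-ρ)(1-ρ^(K+1))]
L = 0.326733 × (1 - 8×0.0003975 + 7×0.0001299) / ((1 - 0.326733) × (1 - 0.0001299)) = 0.4843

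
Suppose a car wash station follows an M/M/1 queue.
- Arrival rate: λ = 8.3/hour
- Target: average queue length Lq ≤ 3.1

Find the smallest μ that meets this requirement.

For M/M/1: Lq = λ²/(μ(μ-λ))
Need Lq ≤ 3.1, i.e. μ(μ-λ) ≥ λ²/3.1
μ² - 8.3μ - 68.89/3.1 ≥ 0  →  μ² - 8.3μ - 22.22258 ≥ 0
Quadratic formula (positive root): μ = [λ + √(λ² + 4×22.22258)]/2
Discriminant: 68.89 + 4×22.22258 = 157.7803, √157.7803 = 12.56106
μ ≥ (8.3 + 12.56106)/2 = 10.4305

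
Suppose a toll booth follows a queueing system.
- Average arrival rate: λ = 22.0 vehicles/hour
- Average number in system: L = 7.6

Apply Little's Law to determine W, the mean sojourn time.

Little's Law: L = λW, so W = L/λ
W = 7.6/22.0 = 0.3455 hours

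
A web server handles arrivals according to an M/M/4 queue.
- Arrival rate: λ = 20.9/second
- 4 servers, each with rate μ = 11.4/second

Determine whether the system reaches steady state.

Stability requires ρ = λ/(cμ) < 1
ρ = 20.9/(4 × 11.4) = 20.9/45.60 = 0.4583
Since 0.4583 < 1, the system is STABLE.
The servers are busy 45.83% of the time.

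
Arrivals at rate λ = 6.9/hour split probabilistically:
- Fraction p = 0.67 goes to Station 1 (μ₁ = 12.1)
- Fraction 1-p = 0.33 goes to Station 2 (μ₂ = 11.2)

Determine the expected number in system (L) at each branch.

Effective rates: λ₁ = 6.9×0.67 = 4.623, λ₂ = 6.9×0.33 = 2.277
Station 1: ρ₁ = 4.623/12.1 = 0.38207, L₁ = ρ₁/(1-ρ₁) = 0.38207/(1-0.38207) = 0.6183
Station 2: ρ₂ = 2.277/11.2 = 0.2033, L₂ = ρ₂/(1-ρ₂) = 0.2033/(1-0.2033) = 0.2552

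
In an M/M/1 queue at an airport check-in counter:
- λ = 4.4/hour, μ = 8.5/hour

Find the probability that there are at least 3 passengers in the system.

ρ = λ/μ = 4.4/8.5 = 0.5176
P(N ≥ n) = ρⁿ
P(N ≥ 3) = 0.5176^3
P(N ≥ 3) = 0.1387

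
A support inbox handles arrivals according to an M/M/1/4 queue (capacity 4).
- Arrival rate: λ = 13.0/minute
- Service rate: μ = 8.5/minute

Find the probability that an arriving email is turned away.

ρ = λ/μ = 13.0/8.5 = 1.5294
P₀ = (1-ρ)/(1-ρ^(K+1)) = (1-1.5294)/(1-1.5294^5) = -0.5294/-7.3677 = 0.07185
P_K = P₀×ρ^K = 0.07185 × 1.5294^4 = 0.07185 × 5.4712 = 0.3931
Blocking probability = 39.31%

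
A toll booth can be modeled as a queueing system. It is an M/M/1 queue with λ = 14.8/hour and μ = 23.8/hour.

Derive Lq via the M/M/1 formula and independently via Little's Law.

Method 1 (direct): Lq = λ²/(μ(μ-λ)) = 219.04/(23.8 × 9.00) = 1.0226

Method 2 (Little's Law):
W = 1/(μ-λ) = 1/9.00 = 0.111111
Wq = W - 1/μ = 0.111111 - 0.0420168 = 0.069094
Lq = λWq = 14.8 × 0.069094 = 1.0226 ✔ (matches Method 1)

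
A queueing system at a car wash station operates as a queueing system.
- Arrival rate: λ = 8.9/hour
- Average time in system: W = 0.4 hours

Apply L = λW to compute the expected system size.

Little's Law: L = λW
L = 8.9 × 0.4 = 3.5600 cars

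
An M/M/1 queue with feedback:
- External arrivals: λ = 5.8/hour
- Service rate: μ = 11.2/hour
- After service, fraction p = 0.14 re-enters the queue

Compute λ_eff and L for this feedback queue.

Effective arrival rate: λ_eff = λ/(1-p) = 5.8/(1-0.14) = 5.8/0.86 = 6.7442
ρ = λ_eff/μ = 6.7442/11.2 = 0.60216
L = ρ/(1-ρ) = 0.60216/(1-0.60216) = 1.5136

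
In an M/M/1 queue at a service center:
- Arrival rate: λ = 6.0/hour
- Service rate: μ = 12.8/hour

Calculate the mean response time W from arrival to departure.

First, compute utilization: ρ = λ/μ = 6.0/12.8 = 0.4688
For M/M/1: W = 1/(μ-λ)
W = 1/(12.8-6.0) = 1/6.80
W = 0.1471 hours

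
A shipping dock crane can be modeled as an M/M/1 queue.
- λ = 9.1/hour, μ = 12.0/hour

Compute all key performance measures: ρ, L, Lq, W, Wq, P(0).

Step 1: ρ = λ/μ = 9.1/12.0 = 0.7583
Step 2: L = λ/(μ-λ) = 9.1/2.90 = 3.1379
Step 3: Lq = λ²/(μ(μ-λ)) = 82.81/(12.0×2.90) = 2.3796
Step 4: W = 1/(μ-λ) = 1/2.90 = 0.344828
Step 5: Wq = λ/(μ(μ-λ)) = 9.1/(12.0×2.90) = 0.2615
Step 6: P(0) = 1-ρ = 0.2417
Verify: L = λW = 9.1×0.344828 = 3.1379 ✔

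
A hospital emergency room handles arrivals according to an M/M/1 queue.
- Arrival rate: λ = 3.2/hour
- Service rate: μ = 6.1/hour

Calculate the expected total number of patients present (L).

ρ = λ/μ = 3.2/6.1 = 0.5246
For M/M/1: L = λ/(μ-λ)
L = 3.2/(6.1-3.2) = 3.2/2.90
L = 1.1034 patients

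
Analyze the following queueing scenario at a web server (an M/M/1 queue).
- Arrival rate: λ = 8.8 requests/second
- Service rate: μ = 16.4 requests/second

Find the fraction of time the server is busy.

Server utilization: ρ = λ/μ
ρ = 8.8/16.4 = 0.5366
The server is busy 53.66% of the time.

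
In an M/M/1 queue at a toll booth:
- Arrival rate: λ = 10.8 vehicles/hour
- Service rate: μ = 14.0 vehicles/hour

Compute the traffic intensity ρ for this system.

Server utilization: ρ = λ/μ
ρ = 10.8/14.0 = 0.7714
The server is busy 77.14% of the time.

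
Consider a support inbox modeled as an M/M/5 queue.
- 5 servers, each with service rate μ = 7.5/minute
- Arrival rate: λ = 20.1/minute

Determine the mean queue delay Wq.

Traffic intensity: ρ = λ/(cμ) = 20.1/(5×7.5) = 0.5360
Since ρ = 0.5360 < 1, system is stable.
Offered load a = λ/μ = cρ = 20.1/7.5 = 2.6800
P₀ = [ Σₙ₌₀^4 aⁿ/n! + a^5/(5!(1-ρ)) ]⁻¹
Σ = a^0/0! + a^1/1! + a^2/2! + a^3/3! + a^4/4! = 1.0000 + 2.6800 + 3.5912 + 3.2081 + 2.1495 = 12.6288
a^5/(5!(1-ρ)) = 138.2528/(120 × 0.4640) = 2.4830
P₀ = 1/(12.6288 + 2.4830) = 0.06617
Lq = P₀·a^5·ρ / (5!(1-ρ)²) = 0.06617 × 138.2528 × 0.5360 / (120 × 0.2153) = 0.1898
Wq = Lq/λ = 0.1898/20.1 = 0.009443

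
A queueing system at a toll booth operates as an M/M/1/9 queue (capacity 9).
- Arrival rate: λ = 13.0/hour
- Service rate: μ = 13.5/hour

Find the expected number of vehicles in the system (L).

ρ = λ/μ = 13.0/13.5 = 0.96296
P₀ = (1-ρ)/(1-ρ^(K+1)) = (1-0.96296)/(1-0.96296^10) = 0.03704/0.3144 = 0.1178
P_K = P₀×ρ^K = 0.11782 × 0.96296^9 = 0.11782 × 0.71199 = 0.08389
L = ρ[1 - (K+1)ρ^K + Kρ^(K+1)] / [(1-ρ)(1-ρ^(K+1))]
L = 0.96296 × (1 - 10×0.7119905 + 9×0.6856184) / ((1 - 0.96296) × (1 - 0.6856184)) = 4.1894 vehicles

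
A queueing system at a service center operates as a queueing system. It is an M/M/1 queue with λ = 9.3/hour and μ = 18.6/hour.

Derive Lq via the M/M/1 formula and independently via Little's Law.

Method 1 (direct): Lq = λ²/(μ(μ-λ)) = 86.49/(18.6 × 9.30) = 0.5000

Method 2 (Little's Law):
W = 1/(μ-λ) = 1/9.30 = 0.107527
Wq = W - 1/μ = 0.107527 - 0.0537634 = 0.05376
Lq = λWq = 9.3 × 0.05376 = 0.5000 ✔ (matches Method 1)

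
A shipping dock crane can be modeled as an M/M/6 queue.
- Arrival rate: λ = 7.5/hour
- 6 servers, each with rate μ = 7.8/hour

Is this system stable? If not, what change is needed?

Stability requires ρ = λ/(cμ) < 1
ρ = 7.5/(6 × 7.8) = 7.5/46.80 = 0.1603
Since 0.1603 < 1, the system is STABLE.
The servers are busy 16.03% of the time.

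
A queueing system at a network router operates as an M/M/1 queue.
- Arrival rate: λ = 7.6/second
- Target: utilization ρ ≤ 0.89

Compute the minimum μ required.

ρ = λ/μ, so μ = λ/ρ
μ ≥ 7.6/0.89 = 8.5393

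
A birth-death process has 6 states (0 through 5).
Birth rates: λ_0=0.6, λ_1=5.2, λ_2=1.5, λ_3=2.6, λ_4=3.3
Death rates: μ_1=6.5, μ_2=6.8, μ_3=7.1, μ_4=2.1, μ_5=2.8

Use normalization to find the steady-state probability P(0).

Ratios P(n)/P(0) = (λ₀···λₙ₋₁)/(μ₁···μₙ):
P(1)/P(0) = (0.6)/(6.5) = 0.09231
P(2)/P(0) = (0.6×5.2)/(6.5×6.8) = 0.07059
P(3)/P(0) = (0.6×5.2×1.5)/(6.5×6.8×7.1) = 0.01491
P(4)/P(0) = (0.6×5.2×1.5×2.6)/(6.5×6.8×7.1×2.1) = 0.01846
P(5)/P(0) = (0.6×5.2×1.5×2.6×3.3)/(6.5×6.8×7.1×2.1×2.8) = 0.02176

Normalization: ∑ P(n) = 1
P(0) × (1.0000 + 0.09231 + 0.07059 + 0.01491 + 0.01846 + 0.02176) = 1
P(0) × 1.2180 = 1
P(0) = 1/1.2180 = 0.8210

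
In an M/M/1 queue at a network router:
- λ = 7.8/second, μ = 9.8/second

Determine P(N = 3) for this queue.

ρ = λ/μ = 7.8/9.8 = 0.7959
P(n) = (1-ρ)ρⁿ
P(3) = (1-0.7959) × 0.7959^3
P(3) = 0.2041 × 0.5042
P(3) = 0.1029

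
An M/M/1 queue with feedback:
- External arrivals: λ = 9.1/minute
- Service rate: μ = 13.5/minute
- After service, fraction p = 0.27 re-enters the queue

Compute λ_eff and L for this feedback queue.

Effective arrival rate: λ_eff = λ/(1-p) = 9.1/(1-0.27) = 9.1/0.73 = 12.46575
ρ = λ_eff/μ = 12.46575/13.5 = 0.923389
L = ρ/(1-ρ) = 0.923389/(1-0.923389) = 12.0530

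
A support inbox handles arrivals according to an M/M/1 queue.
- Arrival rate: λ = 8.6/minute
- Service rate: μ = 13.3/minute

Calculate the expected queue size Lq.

ρ = λ/μ = 8.6/13.3 = 0.6466
For M/M/1: Lq = λ²/(μ(μ-λ))
Lq = 73.96/(13.3 × 4.70)
Lq = 1.1832 emails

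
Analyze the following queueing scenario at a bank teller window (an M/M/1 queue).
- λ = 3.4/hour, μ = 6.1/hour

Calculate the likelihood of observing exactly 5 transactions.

ρ = λ/μ = 3.4/6.1 = 0.5574
P(n) = (1-ρ)ρⁿ
P(5) = (1-0.5574) × 0.5574^5
P(5) = 0.44260 × 0.053807
P(5) = 0.02381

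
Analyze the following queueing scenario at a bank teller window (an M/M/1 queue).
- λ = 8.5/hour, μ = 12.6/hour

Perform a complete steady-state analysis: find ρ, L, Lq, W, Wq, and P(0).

Step 1: ρ = λ/μ = 8.5/12.6 = 0.6746
Step 2: L = λ/(μ-λ) = 8.5/4.10 = 2.0732
Step 3: Lq = λ²/(μ(μ-λ)) = 72.25/(12.6×4.10) = 1.3986
Step 4: W = 1/(μ-λ) = 1/4.10 = 0.2439
Step 5: Wq = λ/(μ(μ-λ)) = 8.5/(12.6×4.10) = 0.1645
Step 6: P(0) = 1-ρ = 0.3254
Verify: L = λW = 8.5×0.2439 = 2.0732 ✔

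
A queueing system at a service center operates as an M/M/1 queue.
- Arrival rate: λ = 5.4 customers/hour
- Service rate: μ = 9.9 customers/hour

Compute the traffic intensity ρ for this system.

Server utilization: ρ = λ/μ
ρ = 5.4/9.9 = 0.5455
The server is busy 54.55% of the time.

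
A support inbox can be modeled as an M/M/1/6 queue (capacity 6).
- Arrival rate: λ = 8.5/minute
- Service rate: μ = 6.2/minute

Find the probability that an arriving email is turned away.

ρ = λ/μ = 8.5/6.2 = 1.37097
P₀ = (1-ρ)/(1-ρ^(K+1)) = (1-1.37097)/(1-1.37097^7) = -0.3710/-8.1032 = 0.04578
P_K = P₀×ρ^K = 0.04578 × 1.37097^6 = 0.04578 × 6.6400 = 0.3040
Blocking probability = 30.40%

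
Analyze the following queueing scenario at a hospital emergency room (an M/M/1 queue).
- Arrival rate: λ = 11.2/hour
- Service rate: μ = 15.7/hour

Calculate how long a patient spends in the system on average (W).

First, compute utilization: ρ = λ/μ = 11.2/15.7 = 0.7134
For M/M/1: W = 1/(μ-λ)
W = 1/(15.7-11.2) = 1/4.50
W = 0.2222 hours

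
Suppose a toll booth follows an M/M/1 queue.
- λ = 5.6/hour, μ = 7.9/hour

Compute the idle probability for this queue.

ρ = λ/μ = 5.6/7.9 = 0.7089
P(0) = 1 - ρ = 1 - 0.7089 = 0.2911
The server is idle 29.11% of the time.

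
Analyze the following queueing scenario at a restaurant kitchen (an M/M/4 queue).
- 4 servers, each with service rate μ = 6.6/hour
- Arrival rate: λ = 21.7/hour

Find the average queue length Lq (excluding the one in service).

Traffic intensity: ρ = λ/(cμ) = 21.7/(4×6.6) = 0.8220
Since ρ = 0.8220 < 1, system is stable.
Offered load a = λ/μ = cρ = 21.7/6.6 = 3.2879
P₀ = [ Σₙ₌₀^3 aⁿ/n! + a^4/(4!(1-ρ)) ]⁻¹
Σ = a^0/0! + a^1/1! + a^2/2! + a^3/3! = 1.0000 + 3.2879 + 5.4051 + 5.9237 = 15.6167
a^4/(4!(1-ρ)) = 116.8593/(24 × 0.1780303) = 27.3500
P₀ = 1/(15.6167 + 27.3500) = 0.02327
Lq = P₀·a^4·ρ / (4!(1-ρ)²) = 0.023274 × 116.8593 × 0.82197 / (24 × 0.031695) = 2.9389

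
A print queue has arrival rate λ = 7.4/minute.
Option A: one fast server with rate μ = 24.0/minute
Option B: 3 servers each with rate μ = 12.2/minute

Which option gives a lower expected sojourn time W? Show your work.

Option A: single server μ = 24.0 (M/M/1)
  ρ_A = 7.4/24.0 = 0.3083
  W_A = 1/(μ-λ) = 1/(24.0-7.4) = 1/16.60 = 0.06024

Option B: 3 servers μ = 12.2 (M/M/3)
  ρ_B = λ/(cμ) = 7.4/(3×12.2) = 0.2022
  Offered load a = λ/μ = cρ = 7.4/12.2 = 0.6066
  P₀ = [ Σₙ₌₀^2 aⁿ/n! + a^3/(3!(1-ρ)) ]⁻¹
  Σ = a^0/0! + a^1/1! + a^2/2! = 1.0000 + 0.60656 + 0.18396 = 1.7905
  a^3/(3!(1-ρ)) = 0.22316/(6 × 0.79781) = 0.04662
  P₀ = 1/(1.7905 + 0.04662) = 0.5443
  Lq = P₀·a^3·ρ / (3!(1-ρ)²) = 0.54433 × 0.22316 × 0.20219 / (6 × 0.63651) = 0.006431
  Wq_B = Lq/λ = 0.0064309/7.4 = 0.0008690
  W_B = Wq_B + 1/μ = 0.0008690 + 0.08197 = 0.08284

Since W_A = 0.06024 < W_B = 0.08284, Option A (single fast server) has the shorter time in system.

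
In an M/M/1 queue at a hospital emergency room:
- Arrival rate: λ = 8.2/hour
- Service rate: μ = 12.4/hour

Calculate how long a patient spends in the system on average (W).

First, compute utilization: ρ = λ/μ = 8.2/12.4 = 0.6613
For M/M/1: W = 1/(μ-λ)
W = 1/(12.4-8.2) = 1/4.20
W = 0.2381 hours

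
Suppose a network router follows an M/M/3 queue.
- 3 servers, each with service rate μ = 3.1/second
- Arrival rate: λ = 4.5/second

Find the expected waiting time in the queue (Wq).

Traffic intensity: ρ = λ/(cμ) = 4.5/(3×3.1) = 0.4839
Since ρ = 0.4839 < 1, system is stable.
Offered load a = λ/μ = cρ = 4.5/3.1 = 1.4516
P₀ = [ Σₙ₌₀^2 aⁿ/n! + a^3/(3!(1-ρ)) ]⁻¹
Σ = a^0/0! + a^1/1! + a^2/2! = 1.0000 + 1.4516 + 1.0536 = 3.5052
a^3/(3!(1-ρ)) = 3.0588/(6 × 0.51613) = 0.9877
P₀ = 1/(3.5052 + 0.9877) = 0.2226
Lq = P₀·a^3·ρ / (3!(1-ρ)²) = 0.2226 × 3.0588 × 0.4839 / (6 × 0.2664) = 0.2061
Wq = Lq/λ = 0.2061/4.5 = 0.04580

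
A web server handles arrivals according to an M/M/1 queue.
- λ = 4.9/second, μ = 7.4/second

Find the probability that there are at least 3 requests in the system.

ρ = λ/μ = 4.9/7.4 = 0.66216
P(N ≥ n) = ρⁿ
P(N ≥ 3) = 0.66216^3
P(N ≥ 3) = 0.2903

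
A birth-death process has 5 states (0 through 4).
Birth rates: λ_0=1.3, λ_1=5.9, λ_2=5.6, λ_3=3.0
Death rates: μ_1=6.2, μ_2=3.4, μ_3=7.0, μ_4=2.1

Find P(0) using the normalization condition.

Ratios P(n)/P(0) = (λ₀···λₙ₋₁)/(μ₁···μₙ):
P(1)/P(0) = (1.3)/(6.2) = 0.20968
P(2)/P(0) = (1.3×5.9)/(6.2×3.4) = 0.36385
P(3)/P(0) = (1.3×5.9×5.6)/(6.2×3.4×7.0) = 0.29108
P(4)/P(0) = (1.3×5.9×5.6×3.0)/(6.2×3.4×7.0×2.1) = 0.41583

Normalization: ∑ P(n) = 1
P(0) × (1.0000 + 0.20968 + 0.36385 + 0.29108 + 0.41583) = 1
P(0) × 2.2804 = 1
P(0) = 1/2.2804 = 0.4385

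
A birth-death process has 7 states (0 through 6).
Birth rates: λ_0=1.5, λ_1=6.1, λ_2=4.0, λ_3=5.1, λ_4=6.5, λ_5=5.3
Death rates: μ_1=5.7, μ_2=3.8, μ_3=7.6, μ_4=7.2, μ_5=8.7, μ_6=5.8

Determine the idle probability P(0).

Ratios P(n)/P(0) = (λ₀···λₙ₋₁)/(μ₁···μₙ):
P(1)/P(0) = (1.5)/(5.7) = 0.2632
P(2)/P(0) = (1.5×6.1)/(5.7×3.8) = 0.4224
P(3)/P(0) = (1.5×6.1×4.0)/(5.7×3.8×7.6) = 0.2223
P(4)/P(0) = (1.5×6.1×4.0×5.1)/(5.7×3.8×7.6×7.2) = 0.1575
P(5)/P(0) = (1.5×6.1×4.0×5.1×6.5)/(5.7×3.8×7.6×7.2×8.7) = 0.1177
P(6)/P(0) = (1.5×6.1×4.0×5.1×6.5×5.3)/(5.7×3.8×7.6×7.2×8.7×5.8) = 0.1075

Normalization: ∑ P(n) = 1
P(0) × (1.0000 + 0.2632 + 0.4224 + 0.2223 + 0.1575 + 0.1177 + 0.1075) = 1
P(0) × 2.2906 = 1
P(0) = 1/2.2906 = 0.4366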